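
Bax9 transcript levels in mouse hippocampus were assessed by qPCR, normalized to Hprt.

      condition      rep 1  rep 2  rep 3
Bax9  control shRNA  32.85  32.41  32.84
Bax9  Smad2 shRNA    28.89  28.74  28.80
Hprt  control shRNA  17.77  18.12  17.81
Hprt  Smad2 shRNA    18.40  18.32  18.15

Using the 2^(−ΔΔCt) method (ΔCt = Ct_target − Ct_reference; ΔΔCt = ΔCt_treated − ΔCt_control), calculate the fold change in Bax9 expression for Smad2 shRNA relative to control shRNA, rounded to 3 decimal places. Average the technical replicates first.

19.427

Mean Ct: Bax9 control shRNA 32.700; Bax9 Smad2 shRNA 28.810; Hprt control shRNA 17.900; Hprt Smad2 shRNA 18.290
ΔCt(control shRNA) = 32.700 − 17.900 = 14.800
ΔCt(Smad2 shRNA) = 28.810 − 18.290 = 10.520
ΔΔCt = 10.520 − 14.800 = -4.280
Fold change = 2^(−(-4.280)) = 2^4.280 = 19.4271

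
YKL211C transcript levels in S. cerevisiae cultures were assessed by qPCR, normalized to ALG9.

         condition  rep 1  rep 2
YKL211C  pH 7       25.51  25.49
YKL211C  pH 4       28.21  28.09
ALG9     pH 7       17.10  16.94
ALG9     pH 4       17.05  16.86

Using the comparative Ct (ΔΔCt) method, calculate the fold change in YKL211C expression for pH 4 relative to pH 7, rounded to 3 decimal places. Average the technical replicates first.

Mean Ct: YKL211C pH 7 25.500; YKL211C pH 4 28.150; ALG9 pH 7 17.020; ALG9 pH 4 16.955
ΔCt(pH 7) = 25.500 − 17.020 = 8.480
ΔCt(pH 4) = 28.150 − 16.955 = 11.195
ΔΔCt = 11.195 − 8.480 = 2.715
Fold change = 2^(−2.715) = 0.1523

0.152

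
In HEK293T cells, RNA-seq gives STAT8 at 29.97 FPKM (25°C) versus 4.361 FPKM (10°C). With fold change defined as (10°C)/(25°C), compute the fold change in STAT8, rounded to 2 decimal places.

Fold change = 4.361 / 29.97 = 0.146
STAT8 is downregulated.

0.15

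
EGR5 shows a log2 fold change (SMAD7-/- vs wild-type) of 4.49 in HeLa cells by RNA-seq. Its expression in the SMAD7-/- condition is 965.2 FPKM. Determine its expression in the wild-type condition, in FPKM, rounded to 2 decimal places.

42.95

Fold change = 2^(4.49) = 22.4711
wild-type expression = 965.2 / 22.4711 = 42.95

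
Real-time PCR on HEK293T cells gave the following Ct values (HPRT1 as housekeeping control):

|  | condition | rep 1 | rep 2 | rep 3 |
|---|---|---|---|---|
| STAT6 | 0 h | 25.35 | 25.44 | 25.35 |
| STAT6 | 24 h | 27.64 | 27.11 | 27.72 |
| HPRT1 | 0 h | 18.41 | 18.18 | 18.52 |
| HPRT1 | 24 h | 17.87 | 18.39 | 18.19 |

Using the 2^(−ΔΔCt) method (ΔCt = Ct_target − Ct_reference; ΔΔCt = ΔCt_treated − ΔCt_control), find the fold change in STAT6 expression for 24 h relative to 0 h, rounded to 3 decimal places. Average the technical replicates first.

Mean Ct: STAT6 0 h 25.380; STAT6 24 h 27.490; HPRT1 0 h 18.370; HPRT1 24 h 18.150
ΔCt(0 h) = 25.380 − 18.370 = 7.010
ΔCt(24 h) = 27.490 − 18.150 = 9.340
ΔΔCt = 9.340 − 7.010 = 2.330
Fold change = 2^(−2.330) = 0.1989

0.199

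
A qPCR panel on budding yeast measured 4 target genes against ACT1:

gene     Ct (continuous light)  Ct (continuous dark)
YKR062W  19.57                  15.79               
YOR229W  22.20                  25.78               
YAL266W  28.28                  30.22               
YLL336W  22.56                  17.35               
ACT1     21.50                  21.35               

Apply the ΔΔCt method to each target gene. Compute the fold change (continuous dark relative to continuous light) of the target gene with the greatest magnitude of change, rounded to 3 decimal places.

YKR062W: ΔΔCt = (15.79−21.35) − (19.57−21.50) = -5.56 − (-1.93) = -3.63; fold change = 2^3.63 = 12.381
YOR229W: ΔΔCt = (25.78−21.35) − (22.20−21.50) = 4.43 − 0.70 = 3.73; fold change = 2^-3.73 = 0.075
YAL266W: ΔΔCt = (30.22−21.35) − (28.28−21.50) = 8.87 − 6.78 = 2.09; fold change = 2^-2.09 = 0.235
YLL336W: ΔΔCt = (17.35−21.35) − (22.56−21.50) = -4.00 − 1.06 = -5.06; fold change = 2^5.06 = 33.359
YLL336W has the largest |ΔΔCt| = 5.06.

33.359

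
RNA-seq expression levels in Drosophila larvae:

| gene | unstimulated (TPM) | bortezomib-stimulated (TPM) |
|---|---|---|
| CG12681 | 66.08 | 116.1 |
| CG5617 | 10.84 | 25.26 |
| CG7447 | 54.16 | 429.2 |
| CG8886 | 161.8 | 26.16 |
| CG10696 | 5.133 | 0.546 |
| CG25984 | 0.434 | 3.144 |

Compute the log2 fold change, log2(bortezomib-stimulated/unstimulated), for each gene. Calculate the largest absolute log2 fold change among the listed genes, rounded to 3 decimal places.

log2(116.1/66.08) = 0.813  (CG12681)
log2(25.26/10.84) = 1.220  (CG5617)
log2(429.2/54.16) = 2.986  (CG7447)
log2(26.16/161.8) = -2.629  (CG8886)
log2(0.546/5.133) = -3.233  (CG10696)
log2(3.144/0.434) = 2.857  (CG25984)
The largest magnitude belongs to CG10696.

3.233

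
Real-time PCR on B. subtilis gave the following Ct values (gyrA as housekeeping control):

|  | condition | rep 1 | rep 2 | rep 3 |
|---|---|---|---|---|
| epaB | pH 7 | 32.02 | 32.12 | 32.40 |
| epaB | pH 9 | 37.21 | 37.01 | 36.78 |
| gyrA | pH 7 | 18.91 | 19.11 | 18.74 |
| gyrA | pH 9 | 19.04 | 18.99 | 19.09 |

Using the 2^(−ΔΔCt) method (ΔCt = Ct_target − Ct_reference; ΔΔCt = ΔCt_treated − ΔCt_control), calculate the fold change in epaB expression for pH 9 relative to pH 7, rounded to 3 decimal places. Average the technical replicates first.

Mean Ct: epaB pH 7 32.180; epaB pH 9 37.000; gyrA pH 7 18.920; gyrA pH 9 19.040
ΔCt(pH 7) = 32.180 − 18.920 = 13.260
ΔCt(pH 9) = 37.000 − 19.040 = 17.960
ΔΔCt = 17.960 − 13.260 = 4.700
Fold change = 2^(−4.700) = 0.0385

0.038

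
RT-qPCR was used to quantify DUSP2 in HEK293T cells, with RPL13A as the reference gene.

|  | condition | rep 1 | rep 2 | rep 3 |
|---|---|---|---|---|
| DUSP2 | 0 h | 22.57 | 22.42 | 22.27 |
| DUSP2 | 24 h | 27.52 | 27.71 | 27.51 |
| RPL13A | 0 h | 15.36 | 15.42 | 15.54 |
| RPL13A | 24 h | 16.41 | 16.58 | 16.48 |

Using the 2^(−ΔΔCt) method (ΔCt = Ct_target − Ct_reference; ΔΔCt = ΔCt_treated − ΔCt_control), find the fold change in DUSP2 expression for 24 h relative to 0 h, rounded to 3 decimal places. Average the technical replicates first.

0.058

Mean Ct: DUSP2 0 h 22.420; DUSP2 24 h 27.580; RPL13A 0 h 15.440; RPL13A 24 h 16.490
ΔCt(0 h) = 22.420 − 15.440 = 6.980
ΔCt(24 h) = 27.580 − 16.490 = 11.090
ΔΔCt = 11.090 − 6.980 = 4.110
Fold change = 2^(−4.110) = 0.0579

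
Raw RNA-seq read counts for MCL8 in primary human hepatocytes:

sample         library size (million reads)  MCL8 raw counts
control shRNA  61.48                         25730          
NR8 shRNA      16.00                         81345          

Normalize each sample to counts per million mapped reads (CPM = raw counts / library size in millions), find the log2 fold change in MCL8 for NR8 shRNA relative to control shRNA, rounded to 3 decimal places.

CPM(control shRNA) = 25730 / 61.48 = 418.5101
CPM(NR8 shRNA) = 81345 / 16.00 = 5084.0625
Fold change = 5084.0625 / 418.5101 = 12.14800
log2(12.14800) = 3.6026

3.603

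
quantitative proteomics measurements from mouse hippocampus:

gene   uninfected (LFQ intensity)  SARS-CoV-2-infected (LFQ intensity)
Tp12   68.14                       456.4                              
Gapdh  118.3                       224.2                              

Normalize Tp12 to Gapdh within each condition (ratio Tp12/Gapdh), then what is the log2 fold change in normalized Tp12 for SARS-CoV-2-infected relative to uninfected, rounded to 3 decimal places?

Tp12/Gapdh (uninfected) = 68.14 / 118.3 = 0.57599
Tp12/Gapdh (SARS-CoV-2-infected) = 456.4 / 224.2 = 2.0357
Fold change = 2.0357 / 0.57599 = 3.5342
log2(3.5342) = 1.8214

1.821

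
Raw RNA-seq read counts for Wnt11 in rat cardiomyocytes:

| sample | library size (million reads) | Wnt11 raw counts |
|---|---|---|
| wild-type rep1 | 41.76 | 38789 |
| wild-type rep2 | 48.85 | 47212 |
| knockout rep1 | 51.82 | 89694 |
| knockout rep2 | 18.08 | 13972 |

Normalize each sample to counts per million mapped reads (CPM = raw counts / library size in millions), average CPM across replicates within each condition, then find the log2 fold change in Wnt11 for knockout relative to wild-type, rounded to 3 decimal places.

0.402

CPM(wild-type rep1) = 38789 / 41.76 = 928.8554
CPM(wild-type rep2) = 47212 / 48.85 = 966.4688
CPM(knockout rep1) = 89694 / 51.82 = 1730.8761
CPM(knockout rep2) = 13972 / 18.08 = 772.7876
mean CPM(wild-type) = 947.6621; mean CPM(knockout) = 1251.8319
Fold change = 1251.8319 / 947.6621 = 1.32097
log2(1.32097) = 0.4016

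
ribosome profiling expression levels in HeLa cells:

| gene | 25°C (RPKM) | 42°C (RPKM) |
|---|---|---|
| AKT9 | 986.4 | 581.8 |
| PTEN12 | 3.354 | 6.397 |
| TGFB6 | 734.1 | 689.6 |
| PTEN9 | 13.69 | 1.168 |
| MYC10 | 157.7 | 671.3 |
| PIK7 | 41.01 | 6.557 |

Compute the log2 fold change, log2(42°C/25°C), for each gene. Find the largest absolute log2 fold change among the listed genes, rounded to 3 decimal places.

3.551

log2(581.8/986.4) = -0.762  (AKT9)
log2(6.397/3.354) = 0.932  (PTEN12)
log2(689.6/734.1) = -0.090  (TGFB6)
log2(1.168/13.69) = -3.551  (PTEN9)
log2(671.3/157.7) = 2.090  (MYC10)
log2(6.557/41.01) = -2.645  (PIK7)
The largest magnitude belongs to PTEN9.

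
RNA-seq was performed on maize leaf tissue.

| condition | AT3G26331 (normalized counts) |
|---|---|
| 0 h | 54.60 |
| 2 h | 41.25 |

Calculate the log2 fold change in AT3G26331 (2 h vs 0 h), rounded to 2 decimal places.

Fold change = 41.25 / 54.60 = 0.7555
log2(0.7555) = -0.405

-0.40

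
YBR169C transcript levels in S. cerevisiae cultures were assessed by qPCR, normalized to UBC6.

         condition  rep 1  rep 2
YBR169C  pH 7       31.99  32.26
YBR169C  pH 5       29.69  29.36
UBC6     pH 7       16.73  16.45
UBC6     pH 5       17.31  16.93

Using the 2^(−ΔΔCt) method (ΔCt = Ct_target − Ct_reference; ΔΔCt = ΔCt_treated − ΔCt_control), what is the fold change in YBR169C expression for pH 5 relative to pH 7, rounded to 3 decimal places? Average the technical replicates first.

8.754

Mean Ct: YBR169C pH 7 32.125; YBR169C pH 5 29.525; UBC6 pH 7 16.590; UBC6 pH 5 17.120
ΔCt(pH 7) = 32.125 − 16.590 = 15.535
ΔCt(pH 5) = 29.525 − 17.120 = 12.405
ΔΔCt = 12.405 − 15.535 = -3.130
Fold change = 2^(−(-3.130)) = 2^3.130 = 8.7543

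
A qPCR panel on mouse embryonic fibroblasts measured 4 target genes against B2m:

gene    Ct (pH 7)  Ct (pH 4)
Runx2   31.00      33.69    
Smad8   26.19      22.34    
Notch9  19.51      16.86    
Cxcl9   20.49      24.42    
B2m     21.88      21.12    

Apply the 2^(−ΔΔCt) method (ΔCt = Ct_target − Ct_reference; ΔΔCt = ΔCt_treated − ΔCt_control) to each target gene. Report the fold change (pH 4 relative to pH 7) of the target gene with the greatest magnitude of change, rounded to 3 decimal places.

Runx2: ΔΔCt = (33.69−21.12) − (31.00−21.88) = 12.57 − 9.12 = 3.45; fold change = 2^-3.45 = 0.092
Smad8: ΔΔCt = (22.34−21.12) − (26.19−21.88) = 1.22 − 4.31 = -3.09; fold change = 2^3.09 = 8.515
Notch9: ΔΔCt = (16.86−21.12) − (19.51−21.88) = -4.26 − (-2.37) = -1.89; fold change = 2^1.89 = 3.706
Cxcl9: ΔΔCt = (24.42−21.12) − (20.49−21.88) = 3.30 − (-1.39) = 4.69; fold change = 2^-4.69 = 0.039
Cxcl9 has the largest |ΔΔCt| = 4.69.

0.039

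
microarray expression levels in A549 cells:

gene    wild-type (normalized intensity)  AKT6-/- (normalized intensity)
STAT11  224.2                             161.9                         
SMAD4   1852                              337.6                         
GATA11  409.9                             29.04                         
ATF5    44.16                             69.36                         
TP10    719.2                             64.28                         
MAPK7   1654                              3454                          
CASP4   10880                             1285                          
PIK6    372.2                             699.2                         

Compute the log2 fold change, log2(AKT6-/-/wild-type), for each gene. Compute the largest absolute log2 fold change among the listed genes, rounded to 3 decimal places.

log2(161.9/224.2) = -0.470  (STAT11)
log2(337.6/1852) = -2.456  (SMAD4)
log2(29.04/409.9) = -3.819  (GATA11)
log2(69.36/44.16) = 0.651  (ATF5)
log2(64.28/719.2) = -3.484  (TP10)
log2(3454/1654) = 1.062  (MAPK7)
log2(1285/10880) = -3.082  (CASP4)
log2(699.2/372.2) = 0.910  (PIK6)
The largest magnitude belongs to GATA11.

3.819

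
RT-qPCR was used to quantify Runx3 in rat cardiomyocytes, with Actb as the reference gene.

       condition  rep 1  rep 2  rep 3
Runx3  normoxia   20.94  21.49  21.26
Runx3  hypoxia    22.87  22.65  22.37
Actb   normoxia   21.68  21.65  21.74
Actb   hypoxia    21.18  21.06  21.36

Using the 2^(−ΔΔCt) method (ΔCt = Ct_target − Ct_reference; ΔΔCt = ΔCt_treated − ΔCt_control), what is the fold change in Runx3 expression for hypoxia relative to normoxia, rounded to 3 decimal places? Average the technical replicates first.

Mean Ct: Runx3 normoxia 21.230; Runx3 hypoxia 22.630; Actb normoxia 21.690; Actb hypoxia 21.200
ΔCt(normoxia) = 21.230 − 21.690 = -0.460
ΔCt(hypoxia) = 22.630 − 21.200 = 1.430
ΔΔCt = 1.430 − (-0.460) = 1.890
Fold change = 2^(−1.890) = 0.2698

0.270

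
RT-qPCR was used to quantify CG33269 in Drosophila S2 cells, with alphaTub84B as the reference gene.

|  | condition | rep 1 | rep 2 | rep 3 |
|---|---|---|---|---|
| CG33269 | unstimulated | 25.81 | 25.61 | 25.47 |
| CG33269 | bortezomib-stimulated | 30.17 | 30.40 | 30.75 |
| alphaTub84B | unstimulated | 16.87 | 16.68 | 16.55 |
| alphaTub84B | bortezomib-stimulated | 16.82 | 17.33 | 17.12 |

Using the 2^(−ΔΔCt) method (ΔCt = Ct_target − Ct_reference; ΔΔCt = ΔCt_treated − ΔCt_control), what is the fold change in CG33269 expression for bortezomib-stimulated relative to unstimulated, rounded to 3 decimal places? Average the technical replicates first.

0.047

Mean Ct: CG33269 unstimulated 25.630; CG33269 bortezomib-stimulated 30.440; alphaTub84B unstimulated 16.700; alphaTub84B bortezomib-stimulated 17.090
ΔCt(unstimulated) = 25.630 − 16.700 = 8.930
ΔCt(bortezomib-stimulated) = 30.440 − 17.090 = 13.350
ΔΔCt = 13.350 − 8.930 = 4.420
Fold change = 2^(−4.420) = 0.0467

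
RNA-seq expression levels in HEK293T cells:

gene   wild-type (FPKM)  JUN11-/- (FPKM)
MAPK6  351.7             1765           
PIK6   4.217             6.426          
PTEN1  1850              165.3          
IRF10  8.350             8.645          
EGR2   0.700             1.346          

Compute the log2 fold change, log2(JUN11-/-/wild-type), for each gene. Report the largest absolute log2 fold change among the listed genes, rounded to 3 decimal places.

log2(1765/351.7) = 2.327  (MAPK6)
log2(6.426/4.217) = 0.608  (PIK6)
log2(165.3/1850) = -3.484  (PTEN1)
log2(8.645/8.350) = 0.050  (IRF10)
log2(1.346/0.700) = 0.943  (EGR2)
The largest magnitude belongs to PTEN1.

3.484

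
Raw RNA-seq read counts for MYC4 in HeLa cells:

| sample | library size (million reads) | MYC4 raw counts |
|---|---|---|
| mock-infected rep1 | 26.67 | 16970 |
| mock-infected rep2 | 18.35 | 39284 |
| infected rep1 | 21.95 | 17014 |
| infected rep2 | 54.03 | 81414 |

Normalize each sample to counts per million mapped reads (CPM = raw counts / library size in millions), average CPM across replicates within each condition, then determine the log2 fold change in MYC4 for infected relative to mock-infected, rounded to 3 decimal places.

CPM(mock-infected rep1) = 16970 / 26.67 = 636.2955
CPM(mock-infected rep2) = 39284 / 18.35 = 2140.8174
CPM(infected rep1) = 17014 / 21.95 = 775.1253
CPM(infected rep2) = 81414 / 54.03 = 1506.8295
mean CPM(mock-infected) = 1388.5565; mean CPM(infected) = 1140.9774
Fold change = 1140.9774 / 1388.5565 = 0.82170
log2(0.82170) = -0.2833

-0.283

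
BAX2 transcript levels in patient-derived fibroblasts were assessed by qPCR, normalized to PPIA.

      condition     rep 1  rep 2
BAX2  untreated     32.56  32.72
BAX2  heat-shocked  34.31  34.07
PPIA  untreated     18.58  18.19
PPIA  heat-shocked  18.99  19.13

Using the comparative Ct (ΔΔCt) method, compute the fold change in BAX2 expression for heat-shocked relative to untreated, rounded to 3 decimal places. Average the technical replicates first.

Mean Ct: BAX2 untreated 32.640; BAX2 heat-shocked 34.190; PPIA untreated 18.385; PPIA heat-shocked 19.060
ΔCt(untreated) = 32.640 − 18.385 = 14.255
ΔCt(heat-shocked) = 34.190 − 19.060 = 15.130
ΔΔCt = 15.130 − 14.255 = 0.875
Fold change = 2^(−0.875) = 0.5453

0.545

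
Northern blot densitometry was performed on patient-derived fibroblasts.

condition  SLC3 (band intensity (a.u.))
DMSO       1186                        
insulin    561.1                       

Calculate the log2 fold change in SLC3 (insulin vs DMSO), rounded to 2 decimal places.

-1.08

Fold change = 561.1 / 1186 = 0.4731
log2(0.4731) = -1.080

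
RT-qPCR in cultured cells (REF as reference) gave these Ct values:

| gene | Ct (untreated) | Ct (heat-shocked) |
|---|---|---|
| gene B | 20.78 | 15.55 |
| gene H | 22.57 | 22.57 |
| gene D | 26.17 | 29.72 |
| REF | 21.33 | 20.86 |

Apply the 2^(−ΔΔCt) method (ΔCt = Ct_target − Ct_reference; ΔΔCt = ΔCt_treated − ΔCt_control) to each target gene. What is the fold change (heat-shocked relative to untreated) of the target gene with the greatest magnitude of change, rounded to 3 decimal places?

gene B: ΔΔCt = (15.55−20.86) − (20.78−21.33) = -5.31 − (-0.55) = -4.76; fold change = 2^4.76 = 27.096
gene H: ΔΔCt = (22.57−20.86) − (22.57−21.33) = 1.71 − 1.24 = 0.47; fold change = 2^-0.47 = 0.722
gene D: ΔΔCt = (29.72−20.86) − (26.17−21.33) = 8.86 − 4.84 = 4.02; fold change = 2^-4.02 = 0.062
gene B has the largest |ΔΔCt| = 4.76.

27.096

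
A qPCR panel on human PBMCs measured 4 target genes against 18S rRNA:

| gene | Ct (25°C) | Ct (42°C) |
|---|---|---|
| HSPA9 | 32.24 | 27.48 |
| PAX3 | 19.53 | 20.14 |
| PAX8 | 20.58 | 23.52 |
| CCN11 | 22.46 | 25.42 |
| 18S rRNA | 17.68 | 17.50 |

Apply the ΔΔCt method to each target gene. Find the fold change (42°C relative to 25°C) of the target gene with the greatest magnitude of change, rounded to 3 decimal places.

HSPA9: ΔΔCt = (27.48−17.50) − (32.24−17.68) = 9.98 − 14.56 = -4.58; fold change = 2^4.58 = 23.918
PAX3: ΔΔCt = (20.14−17.50) − (19.53−17.68) = 2.64 − 1.85 = 0.79; fold change = 2^-0.79 = 0.578
PAX8: ΔΔCt = (23.52−17.50) − (20.58−17.68) = 6.02 − 2.90 = 3.12; fold change = 2^-3.12 = 0.115
CCN11: ΔΔCt = (25.42−17.50) − (22.46−17.68) = 7.92 − 4.78 = 3.14; fold change = 2^-3.14 = 0.113
HSPA9 has the largest |ΔΔCt| = 4.58.

23.918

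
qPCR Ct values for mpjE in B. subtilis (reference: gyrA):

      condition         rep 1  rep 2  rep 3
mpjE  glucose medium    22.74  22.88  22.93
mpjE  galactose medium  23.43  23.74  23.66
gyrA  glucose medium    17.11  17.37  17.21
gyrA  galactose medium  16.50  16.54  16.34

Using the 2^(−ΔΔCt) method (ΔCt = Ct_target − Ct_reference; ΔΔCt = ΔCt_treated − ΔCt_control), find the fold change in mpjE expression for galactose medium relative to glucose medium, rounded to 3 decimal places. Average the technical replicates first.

0.346

Mean Ct: mpjE glucose medium 22.850; mpjE galactose medium 23.610; gyrA glucose medium 17.230; gyrA galactose medium 16.460
ΔCt(glucose medium) = 22.850 − 17.230 = 5.620
ΔCt(galactose medium) = 23.610 − 16.460 = 7.150
ΔΔCt = 7.150 − 5.620 = 1.530
Fold change = 2^(−1.530) = 0.3463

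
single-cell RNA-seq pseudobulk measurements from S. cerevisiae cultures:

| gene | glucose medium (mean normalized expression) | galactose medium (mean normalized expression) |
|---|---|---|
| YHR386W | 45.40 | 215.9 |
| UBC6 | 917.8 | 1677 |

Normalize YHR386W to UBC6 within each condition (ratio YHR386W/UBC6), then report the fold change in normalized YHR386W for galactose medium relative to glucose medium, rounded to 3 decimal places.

2.603

YHR386W/UBC6 (glucose medium) = 45.40 / 917.8 = 0.049466
YHR386W/UBC6 (galactose medium) = 215.9 / 1677 = 0.12874
Fold change = 0.12874 / 0.049466 = 2.6026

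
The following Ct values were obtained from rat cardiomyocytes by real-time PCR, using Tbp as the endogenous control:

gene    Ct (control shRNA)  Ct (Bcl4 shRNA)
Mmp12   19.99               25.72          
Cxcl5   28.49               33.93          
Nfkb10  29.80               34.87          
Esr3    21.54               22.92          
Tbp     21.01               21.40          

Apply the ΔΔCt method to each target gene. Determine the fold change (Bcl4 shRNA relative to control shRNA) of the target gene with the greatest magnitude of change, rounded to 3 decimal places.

0.025

Mmp12: ΔΔCt = (25.72−21.40) − (19.99−21.01) = 4.32 − (-1.02) = 5.34; fold change = 2^-5.34 = 0.025
Cxcl5: ΔΔCt = (33.93−21.40) − (28.49−21.01) = 12.53 − 7.48 = 5.05; fold change = 2^-5.05 = 0.030
Nfkb10: ΔΔCt = (34.87−21.40) − (29.80−21.01) = 13.47 − 8.79 = 4.68; fold change = 2^-4.68 = 0.039
Esr3: ΔΔCt = (22.92−21.40) − (21.54−21.01) = 1.52 − 0.53 = 0.99; fold change = 2^-0.99 = 0.503
Mmp12 has the largest |ΔΔCt| = 5.34.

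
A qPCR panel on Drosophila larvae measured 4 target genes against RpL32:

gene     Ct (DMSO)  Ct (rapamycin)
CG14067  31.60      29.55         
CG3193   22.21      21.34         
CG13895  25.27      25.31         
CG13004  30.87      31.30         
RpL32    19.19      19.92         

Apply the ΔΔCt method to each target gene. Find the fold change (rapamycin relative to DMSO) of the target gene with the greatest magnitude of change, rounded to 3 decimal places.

6.869

CG14067: ΔΔCt = (29.55−19.92) − (31.60−19.19) = 9.63 − 12.41 = -2.78; fold change = 2^2.78 = 6.869
CG3193: ΔΔCt = (21.34−19.92) − (22.21−19.19) = 1.42 − 3.02 = -1.60; fold change = 2^1.60 = 3.031
CG13895: ΔΔCt = (25.31−19.92) − (25.27−19.19) = 5.39 − 6.08 = -0.69; fold change = 2^0.69 = 1.613
CG13004: ΔΔCt = (31.30−19.92) − (30.87−19.19) = 11.38 − 11.68 = -0.30; fold change = 2^0.30 = 1.231
CG14067 has the largest |ΔΔCt| = 2.78.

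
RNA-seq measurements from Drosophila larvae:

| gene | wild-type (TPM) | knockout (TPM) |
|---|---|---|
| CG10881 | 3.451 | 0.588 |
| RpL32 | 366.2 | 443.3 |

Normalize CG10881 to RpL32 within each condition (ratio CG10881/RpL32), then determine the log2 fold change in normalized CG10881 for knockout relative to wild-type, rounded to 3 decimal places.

CG10881/RpL32 (wild-type) = 3.451 / 366.2 = 0.0094238
CG10881/RpL32 (knockout) = 0.588 / 443.3 = 0.0013264
Fold change = 0.0013264 / 0.0094238 = 0.1408
log2(0.1408) = -2.8288

-2.829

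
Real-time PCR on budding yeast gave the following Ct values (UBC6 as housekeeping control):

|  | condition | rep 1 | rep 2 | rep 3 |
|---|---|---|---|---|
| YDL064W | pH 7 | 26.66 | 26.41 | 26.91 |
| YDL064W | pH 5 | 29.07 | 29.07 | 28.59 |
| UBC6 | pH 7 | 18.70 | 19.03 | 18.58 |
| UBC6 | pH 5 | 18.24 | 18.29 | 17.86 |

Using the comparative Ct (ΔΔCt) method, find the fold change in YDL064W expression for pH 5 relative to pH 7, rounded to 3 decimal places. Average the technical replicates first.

0.135

Mean Ct: YDL064W pH 7 26.660; YDL064W pH 5 28.910; UBC6 pH 7 18.770; UBC6 pH 5 18.130
ΔCt(pH 7) = 26.660 − 18.770 = 7.890
ΔCt(pH 5) = 28.910 − 18.130 = 10.780
ΔΔCt = 10.780 − 7.890 = 2.890
Fold change = 2^(−2.890) = 0.1349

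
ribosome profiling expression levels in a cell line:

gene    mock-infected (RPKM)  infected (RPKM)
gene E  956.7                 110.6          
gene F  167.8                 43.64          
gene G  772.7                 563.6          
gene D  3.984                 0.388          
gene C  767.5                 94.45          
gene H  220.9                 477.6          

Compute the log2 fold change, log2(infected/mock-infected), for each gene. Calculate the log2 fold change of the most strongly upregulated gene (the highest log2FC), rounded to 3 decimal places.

1.112

log2(110.6/956.7) = -3.113  (gene E)
log2(43.64/167.8) = -1.943  (gene F)
log2(563.6/772.7) = -0.455  (gene G)
log2(0.388/3.984) = -3.360  (gene D)
log2(94.45/767.5) = -3.023  (gene C)
log2(477.6/220.9) = 1.112  (gene H)
gene H is most strongly upregulated.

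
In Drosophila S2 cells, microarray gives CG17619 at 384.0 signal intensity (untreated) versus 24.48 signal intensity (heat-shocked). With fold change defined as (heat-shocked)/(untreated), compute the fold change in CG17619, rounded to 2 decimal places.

0.06

Fold change = 24.48 / 384.0 = 0.064
CG17619 is downregulated.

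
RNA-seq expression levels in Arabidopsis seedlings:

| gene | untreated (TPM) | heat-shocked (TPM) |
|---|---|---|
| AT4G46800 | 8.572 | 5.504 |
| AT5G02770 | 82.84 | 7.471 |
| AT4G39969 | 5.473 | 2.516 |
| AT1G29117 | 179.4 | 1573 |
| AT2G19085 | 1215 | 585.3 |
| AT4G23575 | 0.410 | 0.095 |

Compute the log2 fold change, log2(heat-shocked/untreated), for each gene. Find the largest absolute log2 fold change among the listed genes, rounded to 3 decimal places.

log2(5.504/8.572) = -0.639  (AT4G46800)
log2(7.471/82.84) = -3.471  (AT5G02770)
log2(2.516/5.473) = -1.121  (AT4G39969)
log2(1573/179.4) = 3.132  (AT1G29117)
log2(585.3/1215) = -1.054  (AT2G19085)
log2(0.095/0.410) = -2.110  (AT4G23575)
The largest magnitude belongs to AT5G02770.

3.471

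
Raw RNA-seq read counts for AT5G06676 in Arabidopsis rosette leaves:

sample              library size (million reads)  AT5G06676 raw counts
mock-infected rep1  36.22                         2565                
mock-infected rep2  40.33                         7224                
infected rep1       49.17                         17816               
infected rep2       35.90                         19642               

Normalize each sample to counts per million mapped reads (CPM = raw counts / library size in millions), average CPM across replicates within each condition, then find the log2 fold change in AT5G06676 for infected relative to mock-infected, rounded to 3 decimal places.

CPM(mock-infected rep1) = 2565 / 36.22 = 70.8172
CPM(mock-infected rep2) = 7224 / 40.33 = 179.1222
CPM(infected rep1) = 17816 / 49.17 = 362.3348
CPM(infected rep2) = 19642 / 35.90 = 547.1309
mean CPM(mock-infected) = 124.9697; mean CPM(infected) = 454.7328
Fold change = 454.7328 / 124.9697 = 3.63874
log2(3.63874) = 1.8634

1.863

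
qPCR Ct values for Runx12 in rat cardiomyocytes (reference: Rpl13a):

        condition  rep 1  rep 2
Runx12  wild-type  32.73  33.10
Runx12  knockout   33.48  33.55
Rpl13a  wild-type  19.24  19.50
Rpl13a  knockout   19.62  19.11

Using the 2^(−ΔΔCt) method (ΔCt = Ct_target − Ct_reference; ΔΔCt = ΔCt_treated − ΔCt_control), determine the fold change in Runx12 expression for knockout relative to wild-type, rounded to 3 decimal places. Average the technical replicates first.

Mean Ct: Runx12 wild-type 32.915; Runx12 knockout 33.515; Rpl13a wild-type 19.370; Rpl13a knockout 19.365
ΔCt(wild-type) = 32.915 − 19.370 = 13.545
ΔCt(knockout) = 33.515 − 19.365 = 14.150
ΔΔCt = 14.150 − 13.545 = 0.605
Fold change = 2^(−0.605) = 0.6575

0.657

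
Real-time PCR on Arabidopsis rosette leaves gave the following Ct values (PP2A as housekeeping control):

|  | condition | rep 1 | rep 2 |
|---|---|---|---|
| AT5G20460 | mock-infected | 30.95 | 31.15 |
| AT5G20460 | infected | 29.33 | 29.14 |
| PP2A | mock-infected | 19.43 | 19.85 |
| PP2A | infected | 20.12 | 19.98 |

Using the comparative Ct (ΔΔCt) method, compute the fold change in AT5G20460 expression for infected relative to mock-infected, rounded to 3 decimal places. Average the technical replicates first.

4.675

Mean Ct: AT5G20460 mock-infected 31.050; AT5G20460 infected 29.235; PP2A mock-infected 19.640; PP2A infected 20.050
ΔCt(mock-infected) = 31.050 − 19.640 = 11.410
ΔCt(infected) = 29.235 − 20.050 = 9.185
ΔΔCt = 9.185 − 11.410 = -2.225
Fold change = 2^(−(-2.225)) = 2^2.225 = 4.6751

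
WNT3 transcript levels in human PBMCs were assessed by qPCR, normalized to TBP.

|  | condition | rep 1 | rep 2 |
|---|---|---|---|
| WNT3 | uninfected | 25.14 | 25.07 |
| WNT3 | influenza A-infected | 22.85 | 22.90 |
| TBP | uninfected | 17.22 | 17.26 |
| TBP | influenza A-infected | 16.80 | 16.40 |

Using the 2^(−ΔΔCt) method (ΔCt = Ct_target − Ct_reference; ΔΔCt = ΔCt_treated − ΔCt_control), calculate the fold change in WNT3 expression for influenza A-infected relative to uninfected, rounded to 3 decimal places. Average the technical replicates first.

Mean Ct: WNT3 uninfected 25.105; WNT3 influenza A-infected 22.875; TBP uninfected 17.240; TBP influenza A-infected 16.600
ΔCt(uninfected) = 25.105 − 17.240 = 7.865
ΔCt(influenza A-infected) = 22.875 − 16.600 = 6.275
ΔΔCt = 6.275 − 7.865 = -1.590
Fold change = 2^(−(-1.590)) = 2^1.590 = 3.0105

3.010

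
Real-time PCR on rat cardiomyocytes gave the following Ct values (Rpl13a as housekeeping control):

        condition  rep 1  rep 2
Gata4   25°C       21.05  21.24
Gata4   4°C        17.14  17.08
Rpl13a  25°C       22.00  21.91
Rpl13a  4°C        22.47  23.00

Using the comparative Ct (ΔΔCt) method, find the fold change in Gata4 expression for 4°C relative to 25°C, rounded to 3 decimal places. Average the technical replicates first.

28.149

Mean Ct: Gata4 25°C 21.145; Gata4 4°C 17.110; Rpl13a 25°C 21.955; Rpl13a 4°C 22.735
ΔCt(25°C) = 21.145 − 21.955 = -0.810
ΔCt(4°C) = 17.110 − 22.735 = -5.625
ΔΔCt = -5.625 − (-0.810) = -4.815
Fold change = 2^(−(-4.815)) = 2^4.815 = 28.1488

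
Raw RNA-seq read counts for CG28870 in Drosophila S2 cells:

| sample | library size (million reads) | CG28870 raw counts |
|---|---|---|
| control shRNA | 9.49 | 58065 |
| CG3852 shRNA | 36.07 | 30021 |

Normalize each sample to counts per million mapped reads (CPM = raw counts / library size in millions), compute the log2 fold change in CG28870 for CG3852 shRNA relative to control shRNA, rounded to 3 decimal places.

CPM(control shRNA) = 58065 / 9.49 = 6118.5458
CPM(CG3852 shRNA) = 30021 / 36.07 = 832.2983
Fold change = 832.2983 / 6118.5458 = 0.13603
log2(0.13603) = -2.8780

-2.878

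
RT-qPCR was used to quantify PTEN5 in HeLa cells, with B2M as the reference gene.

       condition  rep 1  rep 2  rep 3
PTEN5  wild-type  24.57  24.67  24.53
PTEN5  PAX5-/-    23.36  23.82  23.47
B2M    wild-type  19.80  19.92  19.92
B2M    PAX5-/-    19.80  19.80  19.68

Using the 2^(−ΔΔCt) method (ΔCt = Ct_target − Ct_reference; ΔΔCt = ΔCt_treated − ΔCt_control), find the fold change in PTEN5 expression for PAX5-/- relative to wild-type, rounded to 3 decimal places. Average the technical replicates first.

Mean Ct: PTEN5 wild-type 24.590; PTEN5 PAX5-/- 23.550; B2M wild-type 19.880; B2M PAX5-/- 19.760
ΔCt(wild-type) = 24.590 − 19.880 = 4.710
ΔCt(PAX5-/-) = 23.550 − 19.760 = 3.790
ΔΔCt = 3.790 − 4.710 = -0.920
Fold change = 2^(−(-0.920)) = 2^0.920 = 1.8921

1.892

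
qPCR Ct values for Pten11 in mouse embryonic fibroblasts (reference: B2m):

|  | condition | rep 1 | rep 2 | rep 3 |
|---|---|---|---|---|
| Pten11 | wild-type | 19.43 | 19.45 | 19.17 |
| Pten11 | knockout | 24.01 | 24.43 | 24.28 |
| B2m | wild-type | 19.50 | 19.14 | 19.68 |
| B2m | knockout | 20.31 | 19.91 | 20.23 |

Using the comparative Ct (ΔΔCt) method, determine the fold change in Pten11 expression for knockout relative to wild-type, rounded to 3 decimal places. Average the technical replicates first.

0.055

Mean Ct: Pten11 wild-type 19.350; Pten11 knockout 24.240; B2m wild-type 19.440; B2m knockout 20.150
ΔCt(wild-type) = 19.350 − 19.440 = -0.090
ΔCt(knockout) = 24.240 − 20.150 = 4.090
ΔΔCt = 4.090 − (-0.090) = 4.180
Fold change = 2^(−4.180) = 0.0552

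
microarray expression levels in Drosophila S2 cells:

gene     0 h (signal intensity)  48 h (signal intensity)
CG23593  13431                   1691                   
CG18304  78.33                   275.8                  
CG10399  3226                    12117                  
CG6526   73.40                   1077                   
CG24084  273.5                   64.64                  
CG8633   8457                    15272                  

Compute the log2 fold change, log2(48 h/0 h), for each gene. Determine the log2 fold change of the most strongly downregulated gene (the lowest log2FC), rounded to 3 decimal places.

log2(1691/13431) = -2.990  (CG23593)
log2(275.8/78.33) = 1.816  (CG18304)
log2(12117/3226) = 1.909  (CG10399)
log2(1077/73.40) = 3.875  (CG6526)
log2(64.64/273.5) = -2.081  (CG24084)
log2(15272/8457) = 0.853  (CG8633)
CG23593 is most strongly downregulated.

-2.990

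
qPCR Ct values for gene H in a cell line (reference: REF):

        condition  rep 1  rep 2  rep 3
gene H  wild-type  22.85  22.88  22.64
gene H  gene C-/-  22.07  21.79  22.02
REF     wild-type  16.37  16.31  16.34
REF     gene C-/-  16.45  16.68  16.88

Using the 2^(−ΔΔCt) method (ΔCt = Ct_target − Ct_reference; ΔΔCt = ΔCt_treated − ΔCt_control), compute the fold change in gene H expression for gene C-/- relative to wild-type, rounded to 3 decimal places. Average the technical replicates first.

Mean Ct: gene H wild-type 22.790; gene H gene C-/- 21.960; REF wild-type 16.340; REF gene C-/- 16.670
ΔCt(wild-type) = 22.790 − 16.340 = 6.450
ΔCt(gene C-/-) = 21.960 − 16.670 = 5.290
ΔΔCt = 5.290 − 6.450 = -1.160
Fold change = 2^(−(-1.160)) = 2^1.160 = 2.2346

2.235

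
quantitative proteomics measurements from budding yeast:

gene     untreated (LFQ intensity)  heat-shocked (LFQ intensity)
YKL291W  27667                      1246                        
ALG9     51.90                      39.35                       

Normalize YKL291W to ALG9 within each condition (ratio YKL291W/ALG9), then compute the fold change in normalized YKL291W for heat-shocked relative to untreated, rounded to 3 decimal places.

0.059

YKL291W/ALG9 (untreated) = 27667 / 51.90 = 533.08
YKL291W/ALG9 (heat-shocked) = 1246 / 39.35 = 31.665
Fold change = 31.665 / 533.08 = 0.0594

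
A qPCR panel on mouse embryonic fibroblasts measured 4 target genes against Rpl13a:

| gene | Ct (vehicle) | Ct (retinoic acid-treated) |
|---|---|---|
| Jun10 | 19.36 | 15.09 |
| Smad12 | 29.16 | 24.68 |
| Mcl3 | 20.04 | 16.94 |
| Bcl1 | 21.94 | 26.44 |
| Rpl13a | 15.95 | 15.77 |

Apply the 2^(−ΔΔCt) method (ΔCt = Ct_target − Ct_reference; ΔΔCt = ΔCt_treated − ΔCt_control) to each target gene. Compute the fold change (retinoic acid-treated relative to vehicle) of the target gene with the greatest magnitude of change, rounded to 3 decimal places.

Jun10: ΔΔCt = (15.09−15.77) − (19.36−15.95) = -0.68 − 3.41 = -4.09; fold change = 2^4.09 = 17.030
Smad12: ΔΔCt = (24.68−15.77) − (29.16−15.95) = 8.91 − 13.21 = -4.30; fold change = 2^4.30 = 19.698
Mcl3: ΔΔCt = (16.94−15.77) − (20.04−15.95) = 1.17 − 4.09 = -2.92; fold change = 2^2.92 = 7.568
Bcl1: ΔΔCt = (26.44−15.77) − (21.94−15.95) = 10.67 − 5.99 = 4.68; fold change = 2^-4.68 = 0.039
Bcl1 has the largest |ΔΔCt| = 4.68.

0.039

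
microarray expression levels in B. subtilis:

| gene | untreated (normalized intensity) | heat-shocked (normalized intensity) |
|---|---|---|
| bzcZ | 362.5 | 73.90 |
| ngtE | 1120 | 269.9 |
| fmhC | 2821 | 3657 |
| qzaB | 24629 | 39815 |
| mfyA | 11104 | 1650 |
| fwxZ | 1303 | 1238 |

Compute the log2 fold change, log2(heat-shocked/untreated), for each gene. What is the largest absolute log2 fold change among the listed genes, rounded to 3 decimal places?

2.751

log2(73.90/362.5) = -2.294  (bzcZ)
log2(269.9/1120) = -2.053  (ngtE)
log2(3657/2821) = 0.374  (fmhC)
log2(39815/24629) = 0.693  (qzaB)
log2(1650/11104) = -2.751  (mfyA)
log2(1238/1303) = -0.074  (fwxZ)
The largest magnitude belongs to mfyA.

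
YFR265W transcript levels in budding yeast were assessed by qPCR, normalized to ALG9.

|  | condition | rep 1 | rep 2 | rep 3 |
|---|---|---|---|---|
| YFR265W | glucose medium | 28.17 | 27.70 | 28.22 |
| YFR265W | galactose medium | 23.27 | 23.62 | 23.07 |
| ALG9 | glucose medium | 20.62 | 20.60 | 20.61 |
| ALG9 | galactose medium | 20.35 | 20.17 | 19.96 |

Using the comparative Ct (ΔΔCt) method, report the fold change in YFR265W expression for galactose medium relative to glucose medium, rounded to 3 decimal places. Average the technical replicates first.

Mean Ct: YFR265W glucose medium 28.030; YFR265W galactose medium 23.320; ALG9 glucose medium 20.610; ALG9 galactose medium 20.160
ΔCt(glucose medium) = 28.030 − 20.610 = 7.420
ΔCt(galactose medium) = 23.320 − 20.160 = 3.160
ΔΔCt = 3.160 − 7.420 = -4.260
Fold change = 2^(−(-4.260)) = 2^4.260 = 19.1597

19.160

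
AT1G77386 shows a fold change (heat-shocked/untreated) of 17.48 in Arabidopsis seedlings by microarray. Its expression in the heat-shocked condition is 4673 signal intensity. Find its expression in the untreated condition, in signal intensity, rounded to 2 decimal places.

untreated expression = 4673 / 17.48 = 267.33

267.33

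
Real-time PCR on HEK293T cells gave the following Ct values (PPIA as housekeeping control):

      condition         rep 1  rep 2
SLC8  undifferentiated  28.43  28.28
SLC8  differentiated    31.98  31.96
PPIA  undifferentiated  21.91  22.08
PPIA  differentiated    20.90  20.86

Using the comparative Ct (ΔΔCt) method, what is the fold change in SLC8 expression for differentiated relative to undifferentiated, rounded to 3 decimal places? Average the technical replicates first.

0.038

Mean Ct: SLC8 undifferentiated 28.355; SLC8 differentiated 31.970; PPIA undifferentiated 21.995; PPIA differentiated 20.880
ΔCt(undifferentiated) = 28.355 − 21.995 = 6.360
ΔCt(differentiated) = 31.970 − 20.880 = 11.090
ΔΔCt = 11.090 − 6.360 = 4.730
Fold change = 2^(−4.730) = 0.0377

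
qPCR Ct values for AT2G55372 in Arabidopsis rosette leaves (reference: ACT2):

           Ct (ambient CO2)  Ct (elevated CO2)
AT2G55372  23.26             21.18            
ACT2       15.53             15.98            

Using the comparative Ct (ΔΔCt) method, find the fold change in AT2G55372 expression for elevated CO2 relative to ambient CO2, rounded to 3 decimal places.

5.776

ΔCt(ambient CO2) = 23.260 − 15.530 = 7.730
ΔCt(elevated CO2) = 21.180 − 15.980 = 5.200
ΔΔCt = 5.200 − 7.730 = -2.530
Fold change = 2^(−(-2.530)) = 2^2.530 = 5.7757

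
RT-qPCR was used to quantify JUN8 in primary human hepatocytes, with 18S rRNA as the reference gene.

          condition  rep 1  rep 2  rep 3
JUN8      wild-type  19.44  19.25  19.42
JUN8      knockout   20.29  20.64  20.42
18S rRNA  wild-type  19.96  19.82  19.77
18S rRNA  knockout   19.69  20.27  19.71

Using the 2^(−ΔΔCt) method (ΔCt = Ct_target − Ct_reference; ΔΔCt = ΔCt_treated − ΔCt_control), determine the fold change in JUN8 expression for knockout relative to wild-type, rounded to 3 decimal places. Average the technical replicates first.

0.486

Mean Ct: JUN8 wild-type 19.370; JUN8 knockout 20.450; 18S rRNA wild-type 19.850; 18S rRNA knockout 19.890
ΔCt(wild-type) = 19.370 − 19.850 = -0.480
ΔCt(knockout) = 20.450 − 19.890 = 0.560
ΔΔCt = 0.560 − (-0.480) = 1.040
Fold change = 2^(−1.040) = 0.4863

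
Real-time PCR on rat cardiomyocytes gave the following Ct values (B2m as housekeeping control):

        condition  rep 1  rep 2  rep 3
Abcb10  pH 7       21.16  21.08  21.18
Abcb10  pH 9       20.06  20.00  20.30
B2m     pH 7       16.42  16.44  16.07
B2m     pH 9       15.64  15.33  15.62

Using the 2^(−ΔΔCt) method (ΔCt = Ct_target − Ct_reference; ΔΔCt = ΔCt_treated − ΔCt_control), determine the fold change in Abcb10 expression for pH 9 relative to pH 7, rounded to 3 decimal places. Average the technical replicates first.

1.181

Mean Ct: Abcb10 pH 7 21.140; Abcb10 pH 9 20.120; B2m pH 7 16.310; B2m pH 9 15.530
ΔCt(pH 7) = 21.140 − 16.310 = 4.830
ΔCt(pH 9) = 20.120 − 15.530 = 4.590
ΔΔCt = 4.590 − 4.830 = -0.240
Fold change = 2^(−(-0.240)) = 2^0.240 = 1.1810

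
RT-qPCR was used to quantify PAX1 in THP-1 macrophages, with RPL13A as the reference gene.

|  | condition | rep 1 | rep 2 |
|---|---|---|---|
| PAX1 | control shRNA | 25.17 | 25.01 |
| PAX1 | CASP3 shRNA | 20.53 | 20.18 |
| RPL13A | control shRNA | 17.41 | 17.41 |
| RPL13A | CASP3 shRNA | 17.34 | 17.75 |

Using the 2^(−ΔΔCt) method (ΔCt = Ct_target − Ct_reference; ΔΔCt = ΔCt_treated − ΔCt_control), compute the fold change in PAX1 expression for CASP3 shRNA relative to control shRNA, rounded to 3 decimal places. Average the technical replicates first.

Mean Ct: PAX1 control shRNA 25.090; PAX1 CASP3 shRNA 20.355; RPL13A control shRNA 17.410; RPL13A CASP3 shRNA 17.545
ΔCt(control shRNA) = 25.090 − 17.410 = 7.680
ΔCt(CASP3 shRNA) = 20.355 − 17.545 = 2.810
ΔΔCt = 2.810 − 7.680 = -4.870
Fold change = 2^(−(-4.870)) = 2^4.870 = 29.2426

29.243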